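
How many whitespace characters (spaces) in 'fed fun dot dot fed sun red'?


\s matches whitespace characters (spaces, tabs, etc.).
Text: 'fed fun dot dot fed sun red'
This text has 7 words separated by spaces.
Number of spaces = number of words - 1 = 7 - 1 = 6

6


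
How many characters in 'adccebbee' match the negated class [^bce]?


Negated class [^bce] matches any char NOT in {b, c, e}
Scanning 'adccebbee':
  pos 0: 'a' -> MATCH
  pos 1: 'd' -> MATCH
  pos 2: 'c' -> no (excluded)
  pos 3: 'c' -> no (excluded)
  pos 4: 'e' -> no (excluded)
  pos 5: 'b' -> no (excluded)
  pos 6: 'b' -> no (excluded)
  pos 7: 'e' -> no (excluded)
  pos 8: 'e' -> no (excluded)
Total matches: 2

2


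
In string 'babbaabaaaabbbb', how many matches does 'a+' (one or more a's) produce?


Pattern 'a+' matches one or more consecutive a's.
String: 'babbaabaaaabbbb'
Scanning for runs of a:
  Match 1: 'a' (length 1)
  Match 2: 'aa' (length 2)
  Match 3: 'aaaa' (length 4)
Total matches: 3

3


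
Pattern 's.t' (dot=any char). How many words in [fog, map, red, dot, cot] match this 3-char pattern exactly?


Pattern 's.t' means: starts with 's', any single char, ends with 't'.
Checking each word (must be exactly 3 chars):
  'fog' (len=3): no
  'map' (len=3): no
  'red' (len=3): no
  'dot' (len=3): no
  'cot' (len=3): no
Matching words: []
Total: 0

0


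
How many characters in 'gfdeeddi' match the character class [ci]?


Character class [ci] matches any of: {c, i}
Scanning string 'gfdeeddi' character by character:
  pos 0: 'g' -> no
  pos 1: 'f' -> no
  pos 2: 'd' -> no
  pos 3: 'e' -> no
  pos 4: 'e' -> no
  pos 5: 'd' -> no
  pos 6: 'd' -> no
  pos 7: 'i' -> MATCH
Total matches: 1

1


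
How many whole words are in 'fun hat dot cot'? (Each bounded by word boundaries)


Word boundaries (\b) mark the start/end of each word.
Text: 'fun hat dot cot'
Splitting by whitespace:
  Word 1: 'fun'
  Word 2: 'hat'
  Word 3: 'dot'
  Word 4: 'cot'
Total whole words: 4

4


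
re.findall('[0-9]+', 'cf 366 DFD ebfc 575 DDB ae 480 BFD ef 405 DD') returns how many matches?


Pattern '[0-9]+' finds one or more digits.
Text: 'cf 366 DFD ebfc 575 DDB ae 480 BFD ef 405 DD'
Scanning for matches:
  Match 1: '366'
  Match 2: '575'
  Match 3: '480'
  Match 4: '405'
Total matches: 4

4


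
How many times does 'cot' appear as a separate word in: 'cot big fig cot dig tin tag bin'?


Scanning each word for exact match 'cot':
  Word 1: 'cot' -> MATCH
  Word 2: 'big' -> no
  Word 3: 'fig' -> no
  Word 4: 'cot' -> MATCH
  Word 5: 'dig' -> no
  Word 6: 'tin' -> no
  Word 7: 'tag' -> no
  Word 8: 'bin' -> no
Total matches: 2

2


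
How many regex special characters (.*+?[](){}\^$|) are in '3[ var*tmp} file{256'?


Regex special characters are: . * + ? [ ] ( ) { } \ ^ $ |
Scanning '3[ var*tmp} file{256':
  pos 1: '[' -> SPECIAL
  pos 6: '*' -> SPECIAL
  pos 10: '}' -> SPECIAL
  pos 16: '{' -> SPECIAL
Special chars found: ['[', '*', '}', '{']
Total: 4

4


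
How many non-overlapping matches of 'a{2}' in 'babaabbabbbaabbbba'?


Pattern 'a{2}' matches exactly 2 consecutive a's (greedy, non-overlapping).
String: 'babaabbabbbaabbbba'
Scanning for runs of a's:
  Run at pos 1: 'a' (length 1) -> 0 match(es)
  Run at pos 3: 'aa' (length 2) -> 1 match(es)
  Run at pos 7: 'a' (length 1) -> 0 match(es)
  Run at pos 11: 'aa' (length 2) -> 1 match(es)
  Run at pos 17: 'a' (length 1) -> 0 match(es)
Matches found: ['aa', 'aa']
Total: 2

2


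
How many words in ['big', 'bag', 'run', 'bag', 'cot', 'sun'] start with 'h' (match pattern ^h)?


Pattern ^h anchors to start of word. Check which words begin with 'h':
  'big' -> no
  'bag' -> no
  'run' -> no
  'bag' -> no
  'cot' -> no
  'sun' -> no
Matching words: []
Count: 0

0


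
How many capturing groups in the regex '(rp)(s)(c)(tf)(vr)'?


To count capturing groups, count each '(' that starts a group.
Pattern: '(rp)(s)(c)(tf)(vr)'
Walking through the pattern:
  Position 0: '(' -> group #1
  Position 4: '(' -> group #2
  Position 7: '(' -> group #3
  Position 10: '(' -> group #4
  Position 14: '(' -> group #5
Total capturing groups: 5

5


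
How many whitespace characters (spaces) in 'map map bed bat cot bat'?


\s matches whitespace characters (spaces, tabs, etc.).
Text: 'map map bed bat cot bat'
This text has 6 words separated by spaces.
Number of spaces = number of words - 1 = 6 - 1 = 5

5


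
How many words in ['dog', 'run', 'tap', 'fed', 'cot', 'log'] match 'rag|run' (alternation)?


Alternation 'rag|run' matches either 'rag' or 'run'.
Checking each word:
  'dog' -> no
  'run' -> MATCH
  'tap' -> no
  'fed' -> no
  'cot' -> no
  'log' -> no
Matches: ['run']
Count: 1

1


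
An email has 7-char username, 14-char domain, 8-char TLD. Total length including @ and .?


An email address has format: username@domain.tld
Username length: 7
'@' character: 1
Domain length: 14
'.' character: 1
TLD length: 8
Total = 7 + 1 + 14 + 1 + 8 = 31

31


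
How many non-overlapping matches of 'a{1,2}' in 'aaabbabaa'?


Pattern 'a{1,2}' matches between 1 and 2 consecutive a's (greedy).
String: 'aaabbabaa'
Finding runs of a's and applying greedy matching:
  Run at pos 0: 'aaa' (length 3)
  Run at pos 5: 'a' (length 1)
  Run at pos 7: 'aa' (length 2)
Matches: ['aa', 'a', 'a', 'aa']
Count: 4

4


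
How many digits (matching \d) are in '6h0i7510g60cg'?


\d matches any digit 0-9.
Scanning '6h0i7510g60cg':
  pos 0: '6' -> DIGIT
  pos 2: '0' -> DIGIT
  pos 4: '7' -> DIGIT
  pos 5: '5' -> DIGIT
  pos 6: '1' -> DIGIT
  pos 7: '0' -> DIGIT
  pos 9: '6' -> DIGIT
  pos 10: '0' -> DIGIT
Digits found: ['6', '0', '7', '5', '1', '0', '6', '0']
Total: 8

8


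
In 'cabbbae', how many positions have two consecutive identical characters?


Looking for consecutive identical characters in 'cabbbae':
  pos 0-1: 'c' vs 'a' -> different
  pos 1-2: 'a' vs 'b' -> different
  pos 2-3: 'b' vs 'b' -> MATCH ('bb')
  pos 3-4: 'b' vs 'b' -> MATCH ('bb')
  pos 4-5: 'b' vs 'a' -> different
  pos 5-6: 'a' vs 'e' -> different
Consecutive identical pairs: ['bb', 'bb']
Count: 2

2


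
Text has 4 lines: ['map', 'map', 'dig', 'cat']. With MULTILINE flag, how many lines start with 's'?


With MULTILINE flag, ^ matches the start of each line.
Lines: ['map', 'map', 'dig', 'cat']
Checking which lines start with 's':
  Line 1: 'map' -> no
  Line 2: 'map' -> no
  Line 3: 'dig' -> no
  Line 4: 'cat' -> no
Matching lines: []
Count: 0

0


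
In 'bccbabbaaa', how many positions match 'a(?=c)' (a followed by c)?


Lookahead 'a(?=c)' matches 'a' only when followed by 'c'.
String: 'bccbabbaaa'
Checking each position where char is 'a':
  pos 4: 'a' -> no (next='b')
  pos 7: 'a' -> no (next='a')
  pos 8: 'a' -> no (next='a')
Matching positions: []
Count: 0

0


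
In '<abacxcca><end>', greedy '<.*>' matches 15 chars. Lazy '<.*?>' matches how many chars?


Greedy '<.*>' tries to match as MUCH as possible.
Lazy '<.*?>' tries to match as LITTLE as possible.

String: '<abacxcca><end>'
Greedy '<.*>' starts at first '<' and extends to the LAST '>': '<abacxcca><end>' (15 chars)
Lazy '<.*?>' starts at first '<' and stops at the FIRST '>': '<abacxcca>' (10 chars)

10


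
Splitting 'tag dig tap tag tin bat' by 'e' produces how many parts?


Splitting by 'e' breaks the string at each occurrence of the separator.
Text: 'tag dig tap tag tin bat'
Parts after split:
  Part 1: 'tag dig tap tag tin bat'
Total parts: 1

1


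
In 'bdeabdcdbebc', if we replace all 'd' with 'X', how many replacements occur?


re.sub('d', 'X', text) replaces every occurrence of 'd' with 'X'.
Text: 'bdeabdcdbebc'
Scanning for 'd':
  pos 1: 'd' -> replacement #1
  pos 5: 'd' -> replacement #2
  pos 7: 'd' -> replacement #3
Total replacements: 3

3


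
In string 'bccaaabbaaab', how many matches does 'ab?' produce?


Pattern 'ab?' matches 'a' optionally followed by 'b'.
String: 'bccaaabbaaab'
Scanning left to right for 'a' then checking next char:
  Match 1: 'a' (a not followed by b)
  Match 2: 'a' (a not followed by b)
  Match 3: 'ab' (a followed by b)
  Match 4: 'a' (a not followed by b)
  Match 5: 'a' (a not followed by b)
  Match 6: 'ab' (a followed by b)
Total matches: 6

6


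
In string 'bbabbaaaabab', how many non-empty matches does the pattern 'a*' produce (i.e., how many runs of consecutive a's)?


Pattern 'a*' matches zero or more a's. We want non-empty runs of consecutive a's.
String: 'bbabbaaaabab'
Walking through the string to find runs of a's:
  Run 1: positions 2-2 -> 'a'
  Run 2: positions 5-8 -> 'aaaa'
  Run 3: positions 10-10 -> 'a'
Non-empty runs found: ['a', 'aaaa', 'a']
Count: 3

3


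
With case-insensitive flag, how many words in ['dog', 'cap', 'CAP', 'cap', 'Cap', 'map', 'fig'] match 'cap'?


Case-insensitive matching: compare each word's lowercase form to 'cap'.
  'dog' -> lower='dog' -> no
  'cap' -> lower='cap' -> MATCH
  'CAP' -> lower='cap' -> MATCH
  'cap' -> lower='cap' -> MATCH
  'Cap' -> lower='cap' -> MATCH
  'map' -> lower='map' -> no
  'fig' -> lower='fig' -> no
Matches: ['cap', 'CAP', 'cap', 'Cap']
Count: 4

4


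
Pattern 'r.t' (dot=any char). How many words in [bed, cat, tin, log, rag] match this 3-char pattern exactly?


Pattern 'r.t' means: starts with 'r', any single char, ends with 't'.
Checking each word (must be exactly 3 chars):
  'bed' (len=3): no
  'cat' (len=3): no
  'tin' (len=3): no
  'log' (len=3): no
  'rag' (len=3): no
Matching words: []
Total: 0

0


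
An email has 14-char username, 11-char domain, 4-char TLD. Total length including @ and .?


An email address has format: username@domain.tld
Username length: 14
'@' character: 1
Domain length: 11
'.' character: 1
TLD length: 4
Total = 14 + 1 + 11 + 1 + 4 = 31

31


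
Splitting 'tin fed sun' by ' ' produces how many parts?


Splitting by ' ' breaks the string at each occurrence of the separator.
Text: 'tin fed sun'
Parts after split:
  Part 1: 'tin'
  Part 2: 'fed'
  Part 3: 'sun'
Total parts: 3

3


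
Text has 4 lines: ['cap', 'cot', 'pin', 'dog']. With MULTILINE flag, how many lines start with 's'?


With MULTILINE flag, ^ matches the start of each line.
Lines: ['cap', 'cot', 'pin', 'dog']
Checking which lines start with 's':
  Line 1: 'cap' -> no
  Line 2: 'cot' -> no
  Line 3: 'pin' -> no
  Line 4: 'dog' -> no
Matching lines: []
Count: 0

0


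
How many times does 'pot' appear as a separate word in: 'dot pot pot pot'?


Scanning each word for exact match 'pot':
  Word 1: 'dot' -> no
  Word 2: 'pot' -> MATCH
  Word 3: 'pot' -> MATCH
  Word 4: 'pot' -> MATCH
Total matches: 3

3


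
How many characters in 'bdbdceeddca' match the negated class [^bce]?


Negated class [^bce] matches any char NOT in {b, c, e}
Scanning 'bdbdceeddca':
  pos 0: 'b' -> no (excluded)
  pos 1: 'd' -> MATCH
  pos 2: 'b' -> no (excluded)
  pos 3: 'd' -> MATCH
  pos 4: 'c' -> no (excluded)
  pos 5: 'e' -> no (excluded)
  pos 6: 'e' -> no (excluded)
  pos 7: 'd' -> MATCH
  pos 8: 'd' -> MATCH
  pos 9: 'c' -> no (excluded)
  pos 10: 'a' -> MATCH
Total matches: 5

5


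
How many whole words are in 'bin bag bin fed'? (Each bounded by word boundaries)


Word boundaries (\b) mark the start/end of each word.
Text: 'bin bag bin fed'
Splitting by whitespace:
  Word 1: 'bin'
  Word 2: 'bag'
  Word 3: 'bin'
  Word 4: 'fed'
Total whole words: 4

4


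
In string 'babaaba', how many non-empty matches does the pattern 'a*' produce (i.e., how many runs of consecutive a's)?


Pattern 'a*' matches zero or more a's. We want non-empty runs of consecutive a's.
String: 'babaaba'
Walking through the string to find runs of a's:
  Run 1: positions 1-1 -> 'a'
  Run 2: positions 3-4 -> 'aa'
  Run 3: positions 6-6 -> 'a'
Non-empty runs found: ['a', 'aa', 'a']
Count: 3

3


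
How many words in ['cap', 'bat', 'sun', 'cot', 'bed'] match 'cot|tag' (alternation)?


Alternation 'cot|tag' matches either 'cot' or 'tag'.
Checking each word:
  'cap' -> no
  'bat' -> no
  'sun' -> no
  'cot' -> MATCH
  'bed' -> no
Matches: ['cot']
Count: 1

1


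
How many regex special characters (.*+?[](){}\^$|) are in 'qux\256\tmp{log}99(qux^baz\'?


Regex special characters are: . * + ? [ ] ( ) { } \ ^ $ |
Scanning 'qux\256\tmp{log}99(qux^baz\':
  pos 3: '\' -> SPECIAL
  pos 7: '\' -> SPECIAL
  pos 11: '{' -> SPECIAL
  pos 15: '}' -> SPECIAL
  pos 18: '(' -> SPECIAL
  pos 22: '^' -> SPECIAL
  pos 26: '\' -> SPECIAL
Special chars found: ['\\', '\\', '{', '}', '(', '^', '\\']
Total: 7

7


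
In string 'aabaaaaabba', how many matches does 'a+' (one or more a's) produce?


Pattern 'a+' matches one or more consecutive a's.
String: 'aabaaaaabba'
Scanning for runs of a:
  Match 1: 'aa' (length 2)
  Match 2: 'aaaaa' (length 5)
  Match 3: 'a' (length 1)
Total matches: 3

3


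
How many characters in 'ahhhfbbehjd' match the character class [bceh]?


Character class [bceh] matches any of: {b, c, e, h}
Scanning string 'ahhhfbbehjd' character by character:
  pos 0: 'a' -> no
  pos 1: 'h' -> MATCH
  pos 2: 'h' -> MATCH
  pos 3: 'h' -> MATCH
  pos 4: 'f' -> no
  pos 5: 'b' -> MATCH
  pos 6: 'b' -> MATCH
  pos 7: 'e' -> MATCH
  pos 8: 'h' -> MATCH
  pos 9: 'j' -> no
  pos 10: 'd' -> no
Total matches: 7

7


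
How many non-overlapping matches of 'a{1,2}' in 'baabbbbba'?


Pattern 'a{1,2}' matches between 1 and 2 consecutive a's (greedy).
String: 'baabbbbba'
Finding runs of a's and applying greedy matching:
  Run at pos 1: 'aa' (length 2)
  Run at pos 8: 'a' (length 1)
Matches: ['aa', 'a']
Count: 2

2


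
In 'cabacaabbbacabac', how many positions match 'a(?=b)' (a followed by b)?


Lookahead 'a(?=b)' matches 'a' only when followed by 'b'.
String: 'cabacaabbbacabac'
Checking each position where char is 'a':
  pos 1: 'a' -> MATCH (next='b')
  pos 3: 'a' -> no (next='c')
  pos 5: 'a' -> no (next='a')
  pos 6: 'a' -> MATCH (next='b')
  pos 10: 'a' -> no (next='c')
  pos 12: 'a' -> MATCH (next='b')
  pos 14: 'a' -> no (next='c')
Matching positions: [1, 6, 12]
Count: 3

3


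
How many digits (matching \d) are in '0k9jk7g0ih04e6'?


\d matches any digit 0-9.
Scanning '0k9jk7g0ih04e6':
  pos 0: '0' -> DIGIT
  pos 2: '9' -> DIGIT
  pos 5: '7' -> DIGIT
  pos 7: '0' -> DIGIT
  pos 10: '0' -> DIGIT
  pos 11: '4' -> DIGIT
  pos 13: '6' -> DIGIT
Digits found: ['0', '9', '7', '0', '0', '4', '6']
Total: 7

7


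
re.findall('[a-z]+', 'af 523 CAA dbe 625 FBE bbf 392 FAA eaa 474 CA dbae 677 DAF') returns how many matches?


Pattern '[a-z]+' finds one or more lowercase letters.
Text: 'af 523 CAA dbe 625 FBE bbf 392 FAA eaa 474 CA dbae 677 DAF'
Scanning for matches:
  Match 1: 'af'
  Match 2: 'dbe'
  Match 3: 'bbf'
  Match 4: 'eaa'
  Match 5: 'dbae'
Total matches: 5

5


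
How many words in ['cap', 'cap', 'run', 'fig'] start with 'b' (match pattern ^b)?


Pattern ^b anchors to start of word. Check which words begin with 'b':
  'cap' -> no
  'cap' -> no
  'run' -> no
  'fig' -> no
Matching words: []
Count: 0

0


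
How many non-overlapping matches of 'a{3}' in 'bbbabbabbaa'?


Pattern 'a{3}' matches exactly 3 consecutive a's (greedy, non-overlapping).
String: 'bbbabbabbaa'
Scanning for runs of a's:
  Run at pos 3: 'a' (length 1) -> 0 match(es)
  Run at pos 6: 'a' (length 1) -> 0 match(es)
  Run at pos 9: 'aa' (length 2) -> 0 match(es)
Matches found: []
Total: 0

0


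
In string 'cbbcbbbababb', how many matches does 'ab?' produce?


Pattern 'ab?' matches 'a' optionally followed by 'b'.
String: 'cbbcbbbababb'
Scanning left to right for 'a' then checking next char:
  Match 1: 'ab' (a followed by b)
  Match 2: 'ab' (a followed by b)
Total matches: 2

2


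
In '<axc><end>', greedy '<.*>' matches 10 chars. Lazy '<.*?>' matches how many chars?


Greedy '<.*>' tries to match as MUCH as possible.
Lazy '<.*?>' tries to match as LITTLE as possible.

String: '<axc><end>'
Greedy '<.*>' starts at first '<' and extends to the LAST '>': '<axc><end>' (10 chars)
Lazy '<.*?>' starts at first '<' and stops at the FIRST '>': '<axc>' (5 chars)

5


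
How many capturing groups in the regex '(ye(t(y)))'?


To count capturing groups, count each '(' that starts a group.
Pattern: '(ye(t(y)))'
Walking through the pattern:
  Position 0: '(' -> group #1
  Position 3: '(' -> group #2
  Position 5: '(' -> group #3
Total capturing groups: 3

3


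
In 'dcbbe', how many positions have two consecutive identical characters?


Looking for consecutive identical characters in 'dcbbe':
  pos 0-1: 'd' vs 'c' -> different
  pos 1-2: 'c' vs 'b' -> different
  pos 2-3: 'b' vs 'b' -> MATCH ('bb')
  pos 3-4: 'b' vs 'e' -> different
Consecutive identical pairs: ['bb']
Count: 1

1


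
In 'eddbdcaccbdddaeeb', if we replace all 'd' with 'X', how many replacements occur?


re.sub('d', 'X', text) replaces every occurrence of 'd' with 'X'.
Text: 'eddbdcaccbdddaeeb'
Scanning for 'd':
  pos 1: 'd' -> replacement #1
  pos 2: 'd' -> replacement #2
  pos 4: 'd' -> replacement #3
  pos 10: 'd' -> replacement #4
  pos 11: 'd' -> replacement #5
  pos 12: 'd' -> replacement #6
Total replacements: 6

6


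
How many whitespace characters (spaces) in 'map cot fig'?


\s matches whitespace characters (spaces, tabs, etc.).
Text: 'map cot fig'
This text has 3 words separated by spaces.
Number of spaces = number of words - 1 = 3 - 1 = 2

2


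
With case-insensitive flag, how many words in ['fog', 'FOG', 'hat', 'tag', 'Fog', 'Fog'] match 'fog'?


Case-insensitive matching: compare each word's lowercase form to 'fog'.
  'fog' -> lower='fog' -> MATCH
  'FOG' -> lower='fog' -> MATCH
  'hat' -> lower='hat' -> no
  'tag' -> lower='tag' -> no
  'Fog' -> lower='fog' -> MATCH
  'Fog' -> lower='fog' -> MATCH
Matches: ['fog', 'FOG', 'Fog', 'Fog']
Count: 4

4


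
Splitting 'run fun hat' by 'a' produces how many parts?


Splitting by 'a' breaks the string at each occurrence of the separator.
Text: 'run fun hat'
Parts after split:
  Part 1: 'run fun h'
  Part 2: 't'
Total parts: 2

2


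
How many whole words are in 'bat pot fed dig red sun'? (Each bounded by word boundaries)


Word boundaries (\b) mark the start/end of each word.
Text: 'bat pot fed dig red sun'
Splitting by whitespace:
  Word 1: 'bat'
  Word 2: 'pot'
  Word 3: 'fed'
  Word 4: 'dig'
  Word 5: 'red'
  Word 6: 'sun'
Total whole words: 6

6


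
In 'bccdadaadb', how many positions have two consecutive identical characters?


Looking for consecutive identical characters in 'bccdadaadb':
  pos 0-1: 'b' vs 'c' -> different
  pos 1-2: 'c' vs 'c' -> MATCH ('cc')
  pos 2-3: 'c' vs 'd' -> different
  pos 3-4: 'd' vs 'a' -> different
  pos 4-5: 'a' vs 'd' -> different
  pos 5-6: 'd' vs 'a' -> different
  pos 6-7: 'a' vs 'a' -> MATCH ('aa')
  pos 7-8: 'a' vs 'd' -> different
  pos 8-9: 'd' vs 'b' -> different
Consecutive identical pairs: ['cc', 'aa']
Count: 2

2


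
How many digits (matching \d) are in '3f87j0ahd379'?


\d matches any digit 0-9.
Scanning '3f87j0ahd379':
  pos 0: '3' -> DIGIT
  pos 2: '8' -> DIGIT
  pos 3: '7' -> DIGIT
  pos 5: '0' -> DIGIT
  pos 9: '3' -> DIGIT
  pos 10: '7' -> DIGIT
  pos 11: '9' -> DIGIT
Digits found: ['3', '8', '7', '0', '3', '7', '9']
Total: 7

7


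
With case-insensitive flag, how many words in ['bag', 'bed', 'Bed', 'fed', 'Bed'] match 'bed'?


Case-insensitive matching: compare each word's lowercase form to 'bed'.
  'bag' -> lower='bag' -> no
  'bed' -> lower='bed' -> MATCH
  'Bed' -> lower='bed' -> MATCH
  'fed' -> lower='fed' -> no
  'Bed' -> lower='bed' -> MATCH
Matches: ['bed', 'Bed', 'Bed']
Count: 3

3


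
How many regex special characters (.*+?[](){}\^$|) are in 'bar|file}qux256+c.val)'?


Regex special characters are: . * + ? [ ] ( ) { } \ ^ $ |
Scanning 'bar|file}qux256+c.val)':
  pos 3: '|' -> SPECIAL
  pos 8: '}' -> SPECIAL
  pos 15: '+' -> SPECIAL
  pos 17: '.' -> SPECIAL
  pos 21: ')' -> SPECIAL
Special chars found: ['|', '}', '+', '.', ')']
Total: 5

5


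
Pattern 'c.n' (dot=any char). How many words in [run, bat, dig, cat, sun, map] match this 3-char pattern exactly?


Pattern 'c.n' means: starts with 'c', any single char, ends with 'n'.
Checking each word (must be exactly 3 chars):
  'run' (len=3): no
  'bat' (len=3): no
  'dig' (len=3): no
  'cat' (len=3): no
  'sun' (len=3): no
  'map' (len=3): no
Matching words: []
Total: 0

0


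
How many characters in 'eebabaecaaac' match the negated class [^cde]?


Negated class [^cde] matches any char NOT in {c, d, e}
Scanning 'eebabaecaaac':
  pos 0: 'e' -> no (excluded)
  pos 1: 'e' -> no (excluded)
  pos 2: 'b' -> MATCH
  pos 3: 'a' -> MATCH
  pos 4: 'b' -> MATCH
  pos 5: 'a' -> MATCH
  pos 6: 'e' -> no (excluded)
  pos 7: 'c' -> no (excluded)
  pos 8: 'a' -> MATCH
  pos 9: 'a' -> MATCH
  pos 10: 'a' -> MATCH
  pos 11: 'c' -> no (excluded)
Total matches: 7

7


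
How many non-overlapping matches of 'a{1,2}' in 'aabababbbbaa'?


Pattern 'a{1,2}' matches between 1 and 2 consecutive a's (greedy).
String: 'aabababbbbaa'
Finding runs of a's and applying greedy matching:
  Run at pos 0: 'aa' (length 2)
  Run at pos 3: 'a' (length 1)
  Run at pos 5: 'a' (length 1)
  Run at pos 10: 'aa' (length 2)
Matches: ['aa', 'a', 'a', 'aa']
Count: 4

4


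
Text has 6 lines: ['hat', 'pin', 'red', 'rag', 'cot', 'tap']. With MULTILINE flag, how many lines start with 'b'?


With MULTILINE flag, ^ matches the start of each line.
Lines: ['hat', 'pin', 'red', 'rag', 'cot', 'tap']
Checking which lines start with 'b':
  Line 1: 'hat' -> no
  Line 2: 'pin' -> no
  Line 3: 'red' -> no
  Line 4: 'rag' -> no
  Line 5: 'cot' -> no
  Line 6: 'tap' -> no
Matching lines: []
Count: 0

0


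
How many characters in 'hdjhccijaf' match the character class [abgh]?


Character class [abgh] matches any of: {a, b, g, h}
Scanning string 'hdjhccijaf' character by character:
  pos 0: 'h' -> MATCH
  pos 1: 'd' -> no
  pos 2: 'j' -> no
  pos 3: 'h' -> MATCH
  pos 4: 'c' -> no
  pos 5: 'c' -> no
  pos 6: 'i' -> no
  pos 7: 'j' -> no
  pos 8: 'a' -> MATCH
  pos 9: 'f' -> no
Total matches: 3

3


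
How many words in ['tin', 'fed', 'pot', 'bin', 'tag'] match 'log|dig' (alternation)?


Alternation 'log|dig' matches either 'log' or 'dig'.
Checking each word:
  'tin' -> no
  'fed' -> no
  'pot' -> no
  'bin' -> no
  'tag' -> no
Matches: []
Count: 0

0


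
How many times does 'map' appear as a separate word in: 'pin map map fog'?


Scanning each word for exact match 'map':
  Word 1: 'pin' -> no
  Word 2: 'map' -> MATCH
  Word 3: 'map' -> MATCH
  Word 4: 'fog' -> no
Total matches: 2

2


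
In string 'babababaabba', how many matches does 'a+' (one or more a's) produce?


Pattern 'a+' matches one or more consecutive a's.
String: 'babababaabba'
Scanning for runs of a:
  Match 1: 'a' (length 1)
  Match 2: 'a' (length 1)
  Match 3: 'a' (length 1)
  Match 4: 'aa' (length 2)
  Match 5: 'a' (length 1)
Total matches: 5

5


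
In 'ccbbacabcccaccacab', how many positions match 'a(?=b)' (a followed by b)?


Lookahead 'a(?=b)' matches 'a' only when followed by 'b'.
String: 'ccbbacabcccaccacab'
Checking each position where char is 'a':
  pos 4: 'a' -> no (next='c')
  pos 6: 'a' -> MATCH (next='b')
  pos 11: 'a' -> no (next='c')
  pos 14: 'a' -> no (next='c')
  pos 16: 'a' -> MATCH (next='b')
Matching positions: [6, 16]
Count: 2

2


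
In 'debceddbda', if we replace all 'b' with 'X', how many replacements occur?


re.sub('b', 'X', text) replaces every occurrence of 'b' with 'X'.
Text: 'debceddbda'
Scanning for 'b':
  pos 2: 'b' -> replacement #1
  pos 7: 'b' -> replacement #2
Total replacements: 2

2


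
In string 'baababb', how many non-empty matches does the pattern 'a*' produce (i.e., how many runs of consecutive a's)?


Pattern 'a*' matches zero or more a's. We want non-empty runs of consecutive a's.
String: 'baababb'
Walking through the string to find runs of a's:
  Run 1: positions 1-2 -> 'aa'
  Run 2: positions 4-4 -> 'a'
Non-empty runs found: ['aa', 'a']
Count: 2

2


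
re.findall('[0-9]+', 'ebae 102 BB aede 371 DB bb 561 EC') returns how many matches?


Pattern '[0-9]+' finds one or more digits.
Text: 'ebae 102 BB aede 371 DB bb 561 EC'
Scanning for matches:
  Match 1: '102'
  Match 2: '371'
  Match 3: '561'
Total matches: 3

3


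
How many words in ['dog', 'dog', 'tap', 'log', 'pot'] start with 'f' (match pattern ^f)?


Pattern ^f anchors to start of word. Check which words begin with 'f':
  'dog' -> no
  'dog' -> no
  'tap' -> no
  'log' -> no
  'pot' -> no
Matching words: []
Count: 0

0


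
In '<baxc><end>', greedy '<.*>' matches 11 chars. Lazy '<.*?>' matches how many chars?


Greedy '<.*>' tries to match as MUCH as possible.
Lazy '<.*?>' tries to match as LITTLE as possible.

String: '<baxc><end>'
Greedy '<.*>' starts at first '<' and extends to the LAST '>': '<baxc><end>' (11 chars)
Lazy '<.*?>' starts at first '<' and stops at the FIRST '>': '<baxc>' (6 chars)

6


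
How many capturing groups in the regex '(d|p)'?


To count capturing groups, count each '(' that starts a group.
Pattern: '(d|p)'
Walking through the pattern:
  Position 0: '(' -> group #1
Total capturing groups: 1

1


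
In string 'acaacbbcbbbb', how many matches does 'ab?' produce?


Pattern 'ab?' matches 'a' optionally followed by 'b'.
String: 'acaacbbcbbbb'
Scanning left to right for 'a' then checking next char:
  Match 1: 'a' (a not followed by b)
  Match 2: 'a' (a not followed by b)
  Match 3: 'a' (a not followed by b)
Total matches: 3

3


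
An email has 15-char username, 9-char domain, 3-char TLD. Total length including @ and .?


An email address has format: username@domain.tld
Username length: 15
'@' character: 1
Domain length: 9
'.' character: 1
TLD length: 3
Total = 15 + 1 + 9 + 1 + 3 = 29

29


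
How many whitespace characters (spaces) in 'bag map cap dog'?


\s matches whitespace characters (spaces, tabs, etc.).
Text: 'bag map cap dog'
This text has 4 words separated by spaces.
Number of spaces = number of words - 1 = 4 - 1 = 3

3


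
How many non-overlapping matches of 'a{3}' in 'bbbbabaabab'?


Pattern 'a{3}' matches exactly 3 consecutive a's (greedy, non-overlapping).
String: 'bbbbabaabab'
Scanning for runs of a's:
  Run at pos 4: 'a' (length 1) -> 0 match(es)
  Run at pos 6: 'aa' (length 2) -> 0 match(es)
  Run at pos 9: 'a' (length 1) -> 0 match(es)
Matches found: []
Total: 0

0


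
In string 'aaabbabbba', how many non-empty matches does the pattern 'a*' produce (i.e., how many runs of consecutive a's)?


Pattern 'a*' matches zero or more a's. We want non-empty runs of consecutive a's.
String: 'aaabbabbba'
Walking through the string to find runs of a's:
  Run 1: positions 0-2 -> 'aaa'
  Run 2: positions 5-5 -> 'a'
  Run 3: positions 9-9 -> 'a'
Non-empty runs found: ['aaa', 'a', 'a']
Count: 3

3


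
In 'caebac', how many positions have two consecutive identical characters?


Looking for consecutive identical characters in 'caebac':
  pos 0-1: 'c' vs 'a' -> different
  pos 1-2: 'a' vs 'e' -> different
  pos 2-3: 'e' vs 'b' -> different
  pos 3-4: 'b' vs 'a' -> different
  pos 4-5: 'a' vs 'c' -> different
Consecutive identical pairs: []
Count: 0

0


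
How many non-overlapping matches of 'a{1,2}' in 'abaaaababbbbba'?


Pattern 'a{1,2}' matches between 1 and 2 consecutive a's (greedy).
String: 'abaaaababbbbba'
Finding runs of a's and applying greedy matching:
  Run at pos 0: 'a' (length 1)
  Run at pos 2: 'aaaa' (length 4)
  Run at pos 7: 'a' (length 1)
  Run at pos 13: 'a' (length 1)
Matches: ['a', 'aa', 'aa', 'a', 'a']
Count: 5

5


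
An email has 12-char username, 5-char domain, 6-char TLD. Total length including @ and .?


An email address has format: username@domain.tld
Username length: 12
'@' character: 1
Domain length: 5
'.' character: 1
TLD length: 6
Total = 12 + 1 + 5 + 1 + 6 = 25

25


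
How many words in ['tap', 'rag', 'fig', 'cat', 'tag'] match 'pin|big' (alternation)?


Alternation 'pin|big' matches either 'pin' or 'big'.
Checking each word:
  'tap' -> no
  'rag' -> no
  'fig' -> no
  'cat' -> no
  'tag' -> no
Matches: []
Count: 0

0


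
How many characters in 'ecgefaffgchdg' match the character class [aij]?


Character class [aij] matches any of: {a, i, j}
Scanning string 'ecgefaffgchdg' character by character:
  pos 0: 'e' -> no
  pos 1: 'c' -> no
  pos 2: 'g' -> no
  pos 3: 'e' -> no
  pos 4: 'f' -> no
  pos 5: 'a' -> MATCH
  pos 6: 'f' -> no
  pos 7: 'f' -> no
  pos 8: 'g' -> no
  pos 9: 'c' -> no
  pos 10: 'h' -> no
  pos 11: 'd' -> no
  pos 12: 'g' -> no
Total matches: 1

1


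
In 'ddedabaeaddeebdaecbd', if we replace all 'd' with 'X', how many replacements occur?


re.sub('d', 'X', text) replaces every occurrence of 'd' with 'X'.
Text: 'ddedabaeaddeebdaecbd'
Scanning for 'd':
  pos 0: 'd' -> replacement #1
  pos 1: 'd' -> replacement #2
  pos 3: 'd' -> replacement #3
  pos 9: 'd' -> replacement #4
  pos 10: 'd' -> replacement #5
  pos 14: 'd' -> replacement #6
  pos 19: 'd' -> replacement #7
Total replacements: 7

7


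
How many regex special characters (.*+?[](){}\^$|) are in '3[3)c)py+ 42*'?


Regex special characters are: . * + ? [ ] ( ) { } \ ^ $ |
Scanning '3[3)c)py+ 42*':
  pos 1: '[' -> SPECIAL
  pos 3: ')' -> SPECIAL
  pos 5: ')' -> SPECIAL
  pos 8: '+' -> SPECIAL
  pos 12: '*' -> SPECIAL
Special chars found: ['[', ')', ')', '+', '*']
Total: 5

5


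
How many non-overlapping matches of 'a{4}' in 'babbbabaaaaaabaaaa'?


Pattern 'a{4}' matches exactly 4 consecutive a's (greedy, non-overlapping).
String: 'babbbabaaaaaabaaaa'
Scanning for runs of a's:
  Run at pos 1: 'a' (length 1) -> 0 match(es)
  Run at pos 5: 'a' (length 1) -> 0 match(es)
  Run at pos 7: 'aaaaaa' (length 6) -> 1 match(es)
  Run at pos 14: 'aaaa' (length 4) -> 1 match(es)
Matches found: ['aaaa', 'aaaa']
Total: 2

2


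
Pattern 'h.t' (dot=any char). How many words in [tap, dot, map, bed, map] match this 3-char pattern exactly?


Pattern 'h.t' means: starts with 'h', any single char, ends with 't'.
Checking each word (must be exactly 3 chars):
  'tap' (len=3): no
  'dot' (len=3): no
  'map' (len=3): no
  'bed' (len=3): no
  'map' (len=3): no
Matching words: []
Total: 0

0


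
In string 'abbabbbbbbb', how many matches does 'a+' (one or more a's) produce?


Pattern 'a+' matches one or more consecutive a's.
String: 'abbabbbbbbb'
Scanning for runs of a:
  Match 1: 'a' (length 1)
  Match 2: 'a' (length 1)
Total matches: 2

2


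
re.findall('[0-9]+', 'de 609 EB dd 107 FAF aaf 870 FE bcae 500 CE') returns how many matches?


Pattern '[0-9]+' finds one or more digits.
Text: 'de 609 EB dd 107 FAF aaf 870 FE bcae 500 CE'
Scanning for matches:
  Match 1: '609'
  Match 2: '107'
  Match 3: '870'
  Match 4: '500'
Total matches: 4

4


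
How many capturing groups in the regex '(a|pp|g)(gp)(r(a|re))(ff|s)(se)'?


To count capturing groups, count each '(' that starts a group.
Pattern: '(a|pp|g)(gp)(r(a|re))(ff|s)(se)'
Walking through the pattern:
  Position 0: '(' -> group #1
  Position 8: '(' -> group #2
  Position 12: '(' -> group #3
  Position 14: '(' -> group #4
  Position 21: '(' -> group #5
  Position 27: '(' -> group #6
Total capturing groups: 6

6


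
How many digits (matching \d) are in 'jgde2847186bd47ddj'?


\d matches any digit 0-9.
Scanning 'jgde2847186bd47ddj':
  pos 4: '2' -> DIGIT
  pos 5: '8' -> DIGIT
  pos 6: '4' -> DIGIT
  pos 7: '7' -> DIGIT
  pos 8: '1' -> DIGIT
  pos 9: '8' -> DIGIT
  pos 10: '6' -> DIGIT
  pos 13: '4' -> DIGIT
  pos 14: '7' -> DIGIT
Digits found: ['2', '8', '4', '7', '1', '8', '6', '4', '7']
Total: 9

9


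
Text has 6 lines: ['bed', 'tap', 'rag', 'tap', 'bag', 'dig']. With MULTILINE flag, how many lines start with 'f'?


With MULTILINE flag, ^ matches the start of each line.
Lines: ['bed', 'tap', 'rag', 'tap', 'bag', 'dig']
Checking which lines start with 'f':
  Line 1: 'bed' -> no
  Line 2: 'tap' -> no
  Line 3: 'rag' -> no
  Line 4: 'tap' -> no
  Line 5: 'bag' -> no
  Line 6: 'dig' -> no
Matching lines: []
Count: 0

0


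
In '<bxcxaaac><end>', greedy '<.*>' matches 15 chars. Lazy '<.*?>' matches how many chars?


Greedy '<.*>' tries to match as MUCH as possible.
Lazy '<.*?>' tries to match as LITTLE as possible.

String: '<bxcxaaac><end>'
Greedy '<.*>' starts at first '<' and extends to the LAST '>': '<bxcxaaac><end>' (15 chars)
Lazy '<.*?>' starts at first '<' and stops at the FIRST '>': '<bxcxaaac>' (10 chars)

10


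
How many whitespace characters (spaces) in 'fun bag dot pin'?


\s matches whitespace characters (spaces, tabs, etc.).
Text: 'fun bag dot pin'
This text has 4 words separated by spaces.
Number of spaces = number of words - 1 = 4 - 1 = 3

3


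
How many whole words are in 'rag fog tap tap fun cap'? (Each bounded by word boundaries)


Word boundaries (\b) mark the start/end of each word.
Text: 'rag fog tap tap fun cap'
Splitting by whitespace:
  Word 1: 'rag'
  Word 2: 'fog'
  Word 3: 'tap'
  Word 4: 'tap'
  Word 5: 'fun'
  Word 6: 'cap'
Total whole words: 6

6


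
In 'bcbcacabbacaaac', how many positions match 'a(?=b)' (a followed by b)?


Lookahead 'a(?=b)' matches 'a' only when followed by 'b'.
String: 'bcbcacabbacaaac'
Checking each position where char is 'a':
  pos 4: 'a' -> no (next='c')
  pos 6: 'a' -> MATCH (next='b')
  pos 9: 'a' -> no (next='c')
  pos 11: 'a' -> no (next='a')
  pos 12: 'a' -> no (next='a')
  pos 13: 'a' -> no (next='c')
Matching positions: [6]
Count: 1

1


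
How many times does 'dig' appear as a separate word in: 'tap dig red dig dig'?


Scanning each word for exact match 'dig':
  Word 1: 'tap' -> no
  Word 2: 'dig' -> MATCH
  Word 3: 'red' -> no
  Word 4: 'dig' -> MATCH
  Word 5: 'dig' -> MATCH
Total matches: 3

3


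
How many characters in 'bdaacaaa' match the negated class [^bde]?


Negated class [^bde] matches any char NOT in {b, d, e}
Scanning 'bdaacaaa':
  pos 0: 'b' -> no (excluded)
  pos 1: 'd' -> no (excluded)
  pos 2: 'a' -> MATCH
  pos 3: 'a' -> MATCH
  pos 4: 'c' -> MATCH
  pos 5: 'a' -> MATCH
  pos 6: 'a' -> MATCH
  pos 7: 'a' -> MATCH
Total matches: 6

6


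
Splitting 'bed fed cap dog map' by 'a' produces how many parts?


Splitting by 'a' breaks the string at each occurrence of the separator.
Text: 'bed fed cap dog map'
Parts after split:
  Part 1: 'bed fed c'
  Part 2: 'p dog m'
  Part 3: 'p'
Total parts: 3

3


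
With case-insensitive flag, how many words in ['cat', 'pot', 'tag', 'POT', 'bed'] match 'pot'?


Case-insensitive matching: compare each word's lowercase form to 'pot'.
  'cat' -> lower='cat' -> no
  'pot' -> lower='pot' -> MATCH
  'tag' -> lower='tag' -> no
  'POT' -> lower='pot' -> MATCH
  'bed' -> lower='bed' -> no
Matches: ['pot', 'POT']
Count: 2

2


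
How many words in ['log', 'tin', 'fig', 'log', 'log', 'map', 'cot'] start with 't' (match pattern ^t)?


Pattern ^t anchors to start of word. Check which words begin with 't':
  'log' -> no
  'tin' -> MATCH (starts with 't')
  'fig' -> no
  'log' -> no
  'log' -> no
  'map' -> no
  'cot' -> no
Matching words: ['tin']
Count: 1

1


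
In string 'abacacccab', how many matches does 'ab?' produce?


Pattern 'ab?' matches 'a' optionally followed by 'b'.
String: 'abacacccab'
Scanning left to right for 'a' then checking next char:
  Match 1: 'ab' (a followed by b)
  Match 2: 'a' (a not followed by b)
  Match 3: 'a' (a not followed by b)
  Match 4: 'ab' (a followed by b)
Total matches: 4

4


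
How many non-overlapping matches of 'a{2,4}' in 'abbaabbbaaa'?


Pattern 'a{2,4}' matches between 2 and 4 consecutive a's (greedy).
String: 'abbaabbbaaa'
Finding runs of a's and applying greedy matching:
  Run at pos 0: 'a' (length 1)
  Run at pos 3: 'aa' (length 2)
  Run at pos 8: 'aaa' (length 3)
Matches: ['aa', 'aaa']
Count: 2

2


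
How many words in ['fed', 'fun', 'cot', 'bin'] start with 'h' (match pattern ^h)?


Pattern ^h anchors to start of word. Check which words begin with 'h':
  'fed' -> no
  'fun' -> no
  'cot' -> no
  'bin' -> no
Matching words: []
Count: 0

0


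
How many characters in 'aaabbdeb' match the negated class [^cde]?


Negated class [^cde] matches any char NOT in {c, d, e}
Scanning 'aaabbdeb':
  pos 0: 'a' -> MATCH
  pos 1: 'a' -> MATCH
  pos 2: 'a' -> MATCH
  pos 3: 'b' -> MATCH
  pos 4: 'b' -> MATCH
  pos 5: 'd' -> no (excluded)
  pos 6: 'e' -> no (excluded)
  pos 7: 'b' -> MATCH
Total matches: 6

6


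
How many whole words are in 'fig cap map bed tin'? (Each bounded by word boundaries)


Word boundaries (\b) mark the start/end of each word.
Text: 'fig cap map bed tin'
Splitting by whitespace:
  Word 1: 'fig'
  Word 2: 'cap'
  Word 3: 'map'
  Word 4: 'bed'
  Word 5: 'tin'
Total whole words: 5

5


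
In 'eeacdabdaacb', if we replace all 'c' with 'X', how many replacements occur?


re.sub('c', 'X', text) replaces every occurrence of 'c' with 'X'.
Text: 'eeacdabdaacb'
Scanning for 'c':
  pos 3: 'c' -> replacement #1
  pos 10: 'c' -> replacement #2
Total replacements: 2

2


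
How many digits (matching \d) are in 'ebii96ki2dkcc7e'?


\d matches any digit 0-9.
Scanning 'ebii96ki2dkcc7e':
  pos 4: '9' -> DIGIT
  pos 5: '6' -> DIGIT
  pos 8: '2' -> DIGIT
  pos 13: '7' -> DIGIT
Digits found: ['9', '6', '2', '7']
Total: 4

4


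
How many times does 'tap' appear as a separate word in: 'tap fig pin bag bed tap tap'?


Scanning each word for exact match 'tap':
  Word 1: 'tap' -> MATCH
  Word 2: 'fig' -> no
  Word 3: 'pin' -> no
  Word 4: 'bag' -> no
  Word 5: 'bed' -> no
  Word 6: 'tap' -> MATCH
  Word 7: 'tap' -> MATCH
Total matches: 3

3


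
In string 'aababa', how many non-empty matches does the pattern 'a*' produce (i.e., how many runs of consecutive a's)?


Pattern 'a*' matches zero or more a's. We want non-empty runs of consecutive a's.
String: 'aababa'
Walking through the string to find runs of a's:
  Run 1: positions 0-1 -> 'aa'
  Run 2: positions 3-3 -> 'a'
  Run 3: positions 5-5 -> 'a'
Non-empty runs found: ['aa', 'a', 'a']
Count: 3

3


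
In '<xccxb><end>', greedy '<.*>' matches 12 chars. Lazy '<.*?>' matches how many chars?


Greedy '<.*>' tries to match as MUCH as possible.
Lazy '<.*?>' tries to match as LITTLE as possible.

String: '<xccxb><end>'
Greedy '<.*>' starts at first '<' and extends to the LAST '>': '<xccxb><end>' (12 chars)
Lazy '<.*?>' starts at first '<' and stops at the FIRST '>': '<xccxb>' (7 chars)

7


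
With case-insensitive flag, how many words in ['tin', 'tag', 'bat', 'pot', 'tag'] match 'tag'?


Case-insensitive matching: compare each word's lowercase form to 'tag'.
  'tin' -> lower='tin' -> no
  'tag' -> lower='tag' -> MATCH
  'bat' -> lower='bat' -> no
  'pot' -> lower='pot' -> no
  'tag' -> lower='tag' -> MATCH
Matches: ['tag', 'tag']
Count: 2

2


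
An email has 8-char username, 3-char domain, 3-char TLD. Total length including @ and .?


An email address has format: username@domain.tld
Username length: 8
'@' character: 1
Domain length: 3
'.' character: 1
TLD length: 3
Total = 8 + 1 + 3 + 1 + 3 = 16

16


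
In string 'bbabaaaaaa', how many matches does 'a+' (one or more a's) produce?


Pattern 'a+' matches one or more consecutive a's.
String: 'bbabaaaaaa'
Scanning for runs of a:
  Match 1: 'a' (length 1)
  Match 2: 'aaaaaa' (length 6)
Total matches: 2

2


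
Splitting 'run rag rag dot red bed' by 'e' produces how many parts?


Splitting by 'e' breaks the string at each occurrence of the separator.
Text: 'run rag rag dot red bed'
Parts after split:
  Part 1: 'run rag rag dot r'
  Part 2: 'd b'
  Part 3: 'd'
Total parts: 3

3


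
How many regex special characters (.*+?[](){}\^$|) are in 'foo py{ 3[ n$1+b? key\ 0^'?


Regex special characters are: . * + ? [ ] ( ) { } \ ^ $ |
Scanning 'foo py{ 3[ n$1+b? key\ 0^':
  pos 6: '{' -> SPECIAL
  pos 9: '[' -> SPECIAL
  pos 12: '$' -> SPECIAL
  pos 14: '+' -> SPECIAL
  pos 16: '?' -> SPECIAL
  pos 21: '\' -> SPECIAL
  pos 24: '^' -> SPECIAL
Special chars found: ['{', '[', '$', '+', '?', '\\', '^']
Total: 7

7


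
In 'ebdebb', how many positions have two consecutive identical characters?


Looking for consecutive identical characters in 'ebdebb':
  pos 0-1: 'e' vs 'b' -> different
  pos 1-2: 'b' vs 'd' -> different
  pos 2-3: 'd' vs 'e' -> different
  pos 3-4: 'e' vs 'b' -> different
  pos 4-5: 'b' vs 'b' -> MATCH ('bb')
Consecutive identical pairs: ['bb']
Count: 1

1
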